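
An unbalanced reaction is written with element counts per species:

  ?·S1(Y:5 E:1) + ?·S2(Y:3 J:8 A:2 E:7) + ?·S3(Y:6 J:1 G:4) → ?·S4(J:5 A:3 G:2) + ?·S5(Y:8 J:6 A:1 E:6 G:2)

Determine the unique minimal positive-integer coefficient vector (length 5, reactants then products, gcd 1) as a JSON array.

Y: 2·5+4·3+3·6 = 40 | 1·0+5·8 = 40
J: 2·0+4·8+3·1 = 35 | 1·5+5·6 = 35
A: 2·0+4·2+3·0 = 8 | 1·3+5·1 = 8
E: 2·1+4·7+3·0 = 30 | 1·0+5·6 = 30
G: 2·0+4·0+3·4 = 12 | 1·2+5·2 = 12
gcd(2,4,3,1,5) = 1

Coefficients: [2, 4, 3, 1, 5]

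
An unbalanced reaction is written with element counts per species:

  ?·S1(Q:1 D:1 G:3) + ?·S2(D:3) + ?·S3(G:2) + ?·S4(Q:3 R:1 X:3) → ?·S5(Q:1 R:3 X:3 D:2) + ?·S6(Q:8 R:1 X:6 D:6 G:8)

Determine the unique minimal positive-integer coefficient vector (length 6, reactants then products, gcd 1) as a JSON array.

Coefficients: [2, 4, 5, 5, 1, 2]

Q: 2·1+4·0+5·0+5·3 = 17 | 1·1+2·8 = 17
R: 2·0+4·0+5·0+5·1 = 5 | 1·3+2·1 = 5
X: 2·0+4·0+5·0+5·3 = 15 | 1·3+2·6 = 15
D: 2·1+4·3+5·0+5·0 = 14 | 1·2+2·6 = 14
G: 2·3+4·0+5·2+5·0 = 16 | 1·0+2·8 = 16
gcd(2,4,5,5,1,2) = 1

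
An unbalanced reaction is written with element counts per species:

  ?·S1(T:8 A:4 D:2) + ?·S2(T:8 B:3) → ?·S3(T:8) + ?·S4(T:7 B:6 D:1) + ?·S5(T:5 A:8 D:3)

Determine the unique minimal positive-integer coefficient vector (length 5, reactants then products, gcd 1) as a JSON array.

Coefficients: [4, 4, 5, 2, 2]

T: 4·8+4·8 = 64 | 5·8+2·7+2·5 = 64
B: 4·0+4·3 = 12 | 5·0+2·6+2·0 = 12
A: 4·4+4·0 = 16 | 5·0+2·0+2·8 = 16
D: 4·2+4·0 = 8 | 5·0+2·1+2·3 = 8
gcd(4,4,5,2,2) = 1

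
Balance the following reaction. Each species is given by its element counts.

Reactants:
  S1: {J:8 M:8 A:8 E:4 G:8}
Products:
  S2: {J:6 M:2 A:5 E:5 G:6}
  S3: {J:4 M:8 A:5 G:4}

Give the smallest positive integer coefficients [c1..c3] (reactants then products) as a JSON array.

Coefficients: [5, 4, 4]

J: 5·8 = 40 | 4·6+4·4 = 40
M: 5·8 = 40 | 4·2+4·8 = 40
A: 5·8 = 40 | 4·5+4·5 = 40
E: 5·4 = 20 | 4·5+4·0 = 20
G: 5·8 = 40 | 4·6+4·4 = 40
gcd(5,4,4) = 1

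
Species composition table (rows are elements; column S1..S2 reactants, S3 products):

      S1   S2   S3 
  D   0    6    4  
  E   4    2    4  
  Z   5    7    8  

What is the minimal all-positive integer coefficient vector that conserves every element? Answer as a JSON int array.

D: 2·0+2·6 = 12 | 3·4 = 12
E: 2·4+2·2 = 12 | 3·4 = 12
Z: 2·5+2·7 = 24 | 3·8 = 24
gcd(2,2,3) = 1

Coefficients: [2, 2, 3]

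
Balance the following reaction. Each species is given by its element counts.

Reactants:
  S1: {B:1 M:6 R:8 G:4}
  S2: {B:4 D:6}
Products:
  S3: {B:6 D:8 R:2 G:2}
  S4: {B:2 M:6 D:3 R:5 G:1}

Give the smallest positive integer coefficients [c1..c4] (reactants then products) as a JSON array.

Coefficients: [2, 5, 3, 2]

B: 2·1+5·4 = 22 | 3·6+2·2 = 22
M: 2·6+5·0 = 12 | 3·0+2·6 = 12
D: 2·0+5·6 = 30 | 3·8+2·3 = 30
R: 2·8+5·0 = 16 | 3·2+2·5 = 16
G: 2·4+5·0 = 8 | 3·2+2·1 = 8
gcd(2,5,3,2) = 1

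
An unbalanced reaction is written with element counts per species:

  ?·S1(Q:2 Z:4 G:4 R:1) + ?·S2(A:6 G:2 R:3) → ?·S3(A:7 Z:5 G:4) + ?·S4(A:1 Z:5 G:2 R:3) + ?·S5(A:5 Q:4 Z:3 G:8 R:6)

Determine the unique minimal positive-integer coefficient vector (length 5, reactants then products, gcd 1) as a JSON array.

A: 6·0+5·6 = 30 | 2·7+1·1+3·5 = 30
Q: 6·2+5·0 = 12 | 2·0+1·0+3·4 = 12
Z: 6·4+5·0 = 24 | 2·5+1·5+3·3 = 24
G: 6·4+5·2 = 34 | 2·4+1·2+3·8 = 34
R: 6·1+5·3 = 21 | 2·0+1·3+3·6 = 21
gcd(6,5,2,1,3) = 1

Coefficients: [6, 5, 2, 1, 3]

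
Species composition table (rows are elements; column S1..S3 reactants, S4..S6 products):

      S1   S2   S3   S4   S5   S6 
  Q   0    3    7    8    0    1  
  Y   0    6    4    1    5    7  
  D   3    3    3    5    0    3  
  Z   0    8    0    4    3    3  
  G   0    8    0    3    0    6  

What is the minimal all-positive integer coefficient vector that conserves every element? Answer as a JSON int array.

Coefficients: [4, 6, 5, 6, 3, 5]

Q: 4·0+6·3+5·7 = 53 | 6·8+3·0+5·1 = 53
Y: 4·0+6·6+5·4 = 56 | 6·1+3·5+5·7 = 56
D: 4·3+6·3+5·3 = 45 | 6·5+3·0+5·3 = 45
Z: 4·0+6·8+5·0 = 48 | 6·4+3·3+5·3 = 48
G: 4·0+6·8+5·0 = 48 | 6·3+3·0+5·6 = 48
gcd(4,6,5,6,3,5) = 1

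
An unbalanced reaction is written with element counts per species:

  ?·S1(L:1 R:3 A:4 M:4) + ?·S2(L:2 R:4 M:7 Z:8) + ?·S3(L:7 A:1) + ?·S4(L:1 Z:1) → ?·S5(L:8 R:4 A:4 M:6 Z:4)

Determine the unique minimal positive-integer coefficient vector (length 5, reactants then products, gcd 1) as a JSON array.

Coefficients: [4, 2, 4, 4, 5]

L: 4·1+2·2+4·7+4·1 = 40 | 5·8 = 40
R: 4·3+2·4+4·0+4·0 = 20 | 5·4 = 20
A: 4·4+2·0+4·1+4·0 = 20 | 5·4 = 20
M: 4·4+2·7+4·0+4·0 = 30 | 5·6 = 30
Z: 4·0+2·8+4·0+4·1 = 20 | 5·4 = 20
gcd(4,2,4,4,5) = 1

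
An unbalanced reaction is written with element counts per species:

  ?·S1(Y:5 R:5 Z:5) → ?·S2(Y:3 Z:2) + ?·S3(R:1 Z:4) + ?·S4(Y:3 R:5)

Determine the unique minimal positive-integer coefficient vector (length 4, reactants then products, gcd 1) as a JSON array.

Y: 6·5 = 30 | 5·3+5·0+5·3 = 30
R: 6·5 = 30 | 5·0+5·1+5·5 = 30
Z: 6·5 = 30 | 5·2+5·4+5·0 = 30
gcd(6,5,5,5) = 1

Coefficients: [6, 5, 5, 5]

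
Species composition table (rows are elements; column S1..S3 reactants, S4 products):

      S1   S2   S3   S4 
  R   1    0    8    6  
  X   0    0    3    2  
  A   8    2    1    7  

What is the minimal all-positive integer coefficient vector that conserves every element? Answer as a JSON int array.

R: 4·1+3·0+4·8 = 36 | 6·6 = 36
X: 4·0+3·0+4·3 = 12 | 6·2 = 12
A: 4·8+3·2+4·1 = 42 | 6·7 = 42
gcd(4,3,4,6) = 1

Coefficients: [4, 3, 4, 6]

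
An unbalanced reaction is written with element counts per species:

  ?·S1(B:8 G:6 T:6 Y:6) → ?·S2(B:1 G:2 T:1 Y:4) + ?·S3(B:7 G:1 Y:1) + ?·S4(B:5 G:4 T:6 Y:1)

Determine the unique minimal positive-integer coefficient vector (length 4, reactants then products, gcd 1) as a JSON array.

B: 5·8 = 40 | 6·1+2·7+4·5 = 40
G: 5·6 = 30 | 6·2+2·1+4·4 = 30
T: 5·6 = 30 | 6·1+2·0+4·6 = 30
Y: 5·6 = 30 | 6·4+2·1+4·1 = 30
gcd(5,6,2,4) = 1

Coefficients: [5, 6, 2, 4]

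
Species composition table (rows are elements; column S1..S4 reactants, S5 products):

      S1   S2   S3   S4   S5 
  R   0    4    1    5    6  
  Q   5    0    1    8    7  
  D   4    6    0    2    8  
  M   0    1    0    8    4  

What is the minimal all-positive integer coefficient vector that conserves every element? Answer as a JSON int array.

R: 3·0+4·4+4·1+2·5 = 30 | 5·6 = 30
Q: 3·5+4·0+4·1+2·8 = 35 | 5·7 = 35
D: 3·4+4·6+4·0+2·2 = 40 | 5·8 = 40
M: 3·0+4·1+4·0+2·8 = 20 | 5·4 = 20
gcd(3,4,4,2,5) = 1

Coefficients: [3, 4, 4, 2, 5]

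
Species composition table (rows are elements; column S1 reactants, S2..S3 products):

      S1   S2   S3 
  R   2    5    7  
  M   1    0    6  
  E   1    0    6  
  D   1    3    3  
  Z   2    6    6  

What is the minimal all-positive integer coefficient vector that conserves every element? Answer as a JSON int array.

Coefficients: [6, 1, 1]

R: 6·2 = 12 | 1·5+1·7 = 12
M: 6·1 = 6 | 1·0+1·6 = 6
E: 6·1 = 6 | 1·0+1·6 = 6
D: 6·1 = 6 | 1·3+1·3 = 6
Z: 6·2 = 12 | 1·6+1·6 = 12
gcd(6,1,1) = 1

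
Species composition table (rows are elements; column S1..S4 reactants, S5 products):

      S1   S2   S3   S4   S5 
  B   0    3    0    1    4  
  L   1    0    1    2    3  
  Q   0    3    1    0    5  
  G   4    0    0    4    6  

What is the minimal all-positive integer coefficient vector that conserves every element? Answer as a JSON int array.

Coefficients: [5, 5, 5, 1, 4]

B: 5·0+5·3+5·0+1·1 = 16 | 4·4 = 16
L: 5·1+5·0+5·1+1·2 = 12 | 4·3 = 12
Q: 5·0+5·3+5·1+1·0 = 20 | 4·5 = 20
G: 5·4+5·0+5·0+1·4 = 24 | 4·6 = 24
gcd(5,5,5,1,4) = 1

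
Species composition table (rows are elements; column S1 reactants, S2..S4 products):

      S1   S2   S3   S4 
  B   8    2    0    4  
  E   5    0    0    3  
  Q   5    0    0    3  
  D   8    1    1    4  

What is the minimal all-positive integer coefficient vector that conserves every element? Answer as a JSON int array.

B: 3·8 = 24 | 2·2+2·0+5·4 = 24
E: 3·5 = 15 | 2·0+2·0+5·3 = 15
Q: 3·5 = 15 | 2·0+2·0+5·3 = 15
D: 3·8 = 24 | 2·1+2·1+5·4 = 24
gcd(3,2,2,5) = 1

Coefficients: [3, 2, 2, 5]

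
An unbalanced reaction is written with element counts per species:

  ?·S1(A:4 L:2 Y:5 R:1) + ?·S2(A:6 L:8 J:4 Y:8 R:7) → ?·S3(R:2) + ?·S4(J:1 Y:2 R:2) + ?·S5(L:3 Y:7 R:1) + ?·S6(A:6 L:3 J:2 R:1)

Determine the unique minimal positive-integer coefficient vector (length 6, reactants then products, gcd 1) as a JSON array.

A: 3·4+3·6 = 30 | 5·0+2·0+5·0+5·6 = 30
L: 3·2+3·8 = 30 | 5·0+2·0+5·3+5·3 = 30
J: 3·0+3·4 = 12 | 5·0+2·1+5·0+5·2 = 12
Y: 3·5+3·8 = 39 | 5·0+2·2+5·7+5·0 = 39
R: 3·1+3·7 = 24 | 5·2+2·2+5·1+5·1 = 24
gcd(3,3,5,2,5,5) = 1

Coefficients: [3, 3, 5, 2, 5, 5]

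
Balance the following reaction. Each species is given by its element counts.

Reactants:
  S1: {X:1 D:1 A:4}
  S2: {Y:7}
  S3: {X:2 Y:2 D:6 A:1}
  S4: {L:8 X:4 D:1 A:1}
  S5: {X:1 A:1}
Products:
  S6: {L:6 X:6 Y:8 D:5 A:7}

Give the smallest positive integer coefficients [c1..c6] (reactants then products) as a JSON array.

L: 5·0+4·0+2·0+3·8+3·0 = 24 | 4·6 = 24
X: 5·1+4·0+2·2+3·4+3·1 = 24 | 4·6 = 24
Y: 5·0+4·7+2·2+3·0+3·0 = 32 | 4·8 = 32
D: 5·1+4·0+2·6+3·1+3·0 = 20 | 4·5 = 20
A: 5·4+4·0+2·1+3·1+3·1 = 28 | 4·7 = 28
gcd(5,4,2,3,3,4) = 1

Coefficients: [5, 4, 2, 3, 3, 4]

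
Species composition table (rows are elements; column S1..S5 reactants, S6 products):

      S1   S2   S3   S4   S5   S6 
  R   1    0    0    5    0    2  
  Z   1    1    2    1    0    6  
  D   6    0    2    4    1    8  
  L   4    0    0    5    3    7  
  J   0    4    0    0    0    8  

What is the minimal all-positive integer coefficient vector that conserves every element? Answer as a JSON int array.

R: 1·1+6·0+5·0+1·5+4·0 = 6 | 3·2 = 6
Z: 1·1+6·1+5·2+1·1+4·0 = 18 | 3·6 = 18
D: 1·6+6·0+5·2+1·4+4·1 = 24 | 3·8 = 24
L: 1·4+6·0+5·0+1·5+4·3 = 21 | 3·7 = 21
J: 1·0+6·4+5·0+1·0+4·0 = 24 | 3·8 = 24
gcd(1,6,5,1,4,3) = 1

Coefficients: [1, 6, 5, 1, 4, 3]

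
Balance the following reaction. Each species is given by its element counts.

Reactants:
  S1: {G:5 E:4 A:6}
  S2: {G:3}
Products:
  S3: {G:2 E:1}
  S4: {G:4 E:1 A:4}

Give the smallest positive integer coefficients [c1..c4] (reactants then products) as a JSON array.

Coefficients: [2, 4, 5, 3]

G: 2·5+4·3 = 22 | 5·2+3·4 = 22
E: 2·4+4·0 = 8 | 5·1+3·1 = 8
A: 2·6+4·0 = 12 | 5·0+3·4 = 12
gcd(2,4,5,3) = 1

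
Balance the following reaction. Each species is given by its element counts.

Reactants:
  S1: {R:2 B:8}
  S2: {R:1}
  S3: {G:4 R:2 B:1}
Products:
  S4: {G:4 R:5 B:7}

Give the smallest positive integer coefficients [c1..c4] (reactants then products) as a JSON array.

Coefficients: [3, 6, 4, 4]

G: 3·0+6·0+4·4 = 16 | 4·4 = 16
R: 3·2+6·1+4·2 = 20 | 4·5 = 20
B: 3·8+6·0+4·1 = 28 | 4·7 = 28
gcd(3,6,4,4) = 1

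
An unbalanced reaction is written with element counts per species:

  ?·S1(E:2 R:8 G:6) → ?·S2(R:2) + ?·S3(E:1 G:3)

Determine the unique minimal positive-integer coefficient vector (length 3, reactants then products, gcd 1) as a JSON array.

E: 1·2 = 2 | 4·0+2·1 = 2
R: 1·8 = 8 | 4·2+2·0 = 8
G: 1·6 = 6 | 4·0+2·3 = 6
gcd(1,4,2) = 1

Coefficients: [1, 4, 2]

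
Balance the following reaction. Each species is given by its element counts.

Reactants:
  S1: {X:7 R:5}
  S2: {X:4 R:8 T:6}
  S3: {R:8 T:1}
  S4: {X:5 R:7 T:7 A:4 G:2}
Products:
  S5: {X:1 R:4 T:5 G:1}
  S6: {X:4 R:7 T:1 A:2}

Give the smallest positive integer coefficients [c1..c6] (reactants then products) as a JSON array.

Coefficients: [1, 2, 3, 3, 6, 6]

X: 1·7+2·4+3·0+3·5 = 30 | 6·1+6·4 = 30
R: 1·5+2·8+3·8+3·7 = 66 | 6·4+6·7 = 66
T: 1·0+2·6+3·1+3·7 = 36 | 6·5+6·1 = 36
A: 1·0+2·0+3·0+3·4 = 12 | 6·0+6·2 = 12
G: 1·0+2·0+3·0+3·2 = 6 | 6·1+6·0 = 6
gcd(1,2,3,3,6,6) = 1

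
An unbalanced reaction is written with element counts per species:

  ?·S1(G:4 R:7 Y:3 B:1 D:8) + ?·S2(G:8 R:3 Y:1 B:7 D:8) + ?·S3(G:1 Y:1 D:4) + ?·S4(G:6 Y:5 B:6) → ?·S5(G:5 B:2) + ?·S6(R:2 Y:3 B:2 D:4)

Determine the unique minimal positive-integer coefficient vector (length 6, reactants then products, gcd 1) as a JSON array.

G: 1·4+1·8+1·1+2·6 = 25 | 5·5+5·0 = 25
R: 1·7+1·3+1·0+2·0 = 10 | 5·0+5·2 = 10
Y: 1·3+1·1+1·1+2·5 = 15 | 5·0+5·3 = 15
B: 1·1+1·7+1·0+2·6 = 20 | 5·2+5·2 = 20
D: 1·8+1·8+1·4+2·0 = 20 | 5·0+5·4 = 20
gcd(1,1,1,2,5,5) = 1

Coefficients: [1, 1, 1, 2, 5, 5]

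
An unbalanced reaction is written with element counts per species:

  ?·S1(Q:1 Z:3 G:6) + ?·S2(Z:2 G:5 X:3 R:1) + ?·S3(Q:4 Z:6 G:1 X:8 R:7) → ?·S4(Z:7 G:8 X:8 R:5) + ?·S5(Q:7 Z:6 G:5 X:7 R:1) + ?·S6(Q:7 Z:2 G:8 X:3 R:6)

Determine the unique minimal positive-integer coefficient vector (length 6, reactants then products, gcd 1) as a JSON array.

Q: 2·1+6·0+3·4 = 14 | 4·0+1·7+1·7 = 14
Z: 2·3+6·2+3·6 = 36 | 4·7+1·6+1·2 = 36
G: 2·6+6·5+3·1 = 45 | 4·8+1·5+1·8 = 45
X: 2·0+6·3+3·8 = 42 | 4·8+1·7+1·3 = 42
R: 2·0+6·1+3·7 = 27 | 4·5+1·1+1·6 = 27
gcd(2,6,3,4,1,1) = 1

Coefficients: [2, 6, 3, 4, 1, 1]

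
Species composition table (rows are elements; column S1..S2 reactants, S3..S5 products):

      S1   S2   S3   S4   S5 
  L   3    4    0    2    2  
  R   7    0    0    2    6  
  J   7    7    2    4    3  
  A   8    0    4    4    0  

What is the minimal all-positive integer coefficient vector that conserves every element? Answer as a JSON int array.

Coefficients: [4, 1, 3, 5, 3]

L: 4·3+1·4 = 16 | 3·0+5·2+3·2 = 16
R: 4·7+1·0 = 28 | 3·0+5·2+3·6 = 28
J: 4·7+1·7 = 35 | 3·2+5·4+3·3 = 35
A: 4·8+1·0 = 32 | 3·4+5·4+3·0 = 32
gcd(4,1,3,5,3) = 1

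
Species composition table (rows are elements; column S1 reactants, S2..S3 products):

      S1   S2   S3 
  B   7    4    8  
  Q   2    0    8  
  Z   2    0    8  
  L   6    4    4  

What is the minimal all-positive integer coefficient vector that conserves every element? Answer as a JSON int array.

B: 4·7 = 28 | 5·4+1·8 = 28
Q: 4·2 = 8 | 5·0+1·8 = 8
Z: 4·2 = 8 | 5·0+1·8 = 8
L: 4·6 = 24 | 5·4+1·4 = 24
gcd(4,5,1) = 1

Coefficients: [4, 5, 1]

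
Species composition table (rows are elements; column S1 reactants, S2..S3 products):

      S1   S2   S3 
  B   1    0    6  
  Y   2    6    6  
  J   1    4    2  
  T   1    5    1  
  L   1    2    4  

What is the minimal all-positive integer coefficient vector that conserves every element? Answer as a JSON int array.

Coefficients: [6, 1, 1]

B: 6·1 = 6 | 1·0+1·6 = 6
Y: 6·2 = 12 | 1·6+1·6 = 12
J: 6·1 = 6 | 1·4+1·2 = 6
T: 6·1 = 6 | 1·5+1·1 = 6
L: 6·1 = 6 | 1·2+1·4 = 6
gcd(6,1,1) = 1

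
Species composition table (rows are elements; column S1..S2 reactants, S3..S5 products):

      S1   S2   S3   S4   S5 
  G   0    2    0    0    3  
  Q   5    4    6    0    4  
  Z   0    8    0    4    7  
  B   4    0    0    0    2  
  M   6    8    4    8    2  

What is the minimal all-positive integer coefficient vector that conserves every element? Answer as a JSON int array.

G: 2·0+6·2 = 12 | 3·0+5·0+4·3 = 12
Q: 2·5+6·4 = 34 | 3·6+5·0+4·4 = 34
Z: 2·0+6·8 = 48 | 3·0+5·4+4·7 = 48
B: 2·4+6·0 = 8 | 3·0+5·0+4·2 = 8
M: 2·6+6·8 = 60 | 3·4+5·8+4·2 = 60
gcd(2,6,3,5,4) = 1

Coefficients: [2, 6, 3, 5, 4]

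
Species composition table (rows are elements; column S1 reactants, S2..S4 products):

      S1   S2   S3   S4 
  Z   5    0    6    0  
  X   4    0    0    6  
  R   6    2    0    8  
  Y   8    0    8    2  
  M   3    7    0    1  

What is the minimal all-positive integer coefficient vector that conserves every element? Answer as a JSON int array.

Coefficients: [6, 2, 5, 4]

Z: 6·5 = 30 | 2·0+5·6+4·0 = 30
X: 6·4 = 24 | 2·0+5·0+4·6 = 24
R: 6·6 = 36 | 2·2+5·0+4·8 = 36
Y: 6·8 = 48 | 2·0+5·8+4·2 = 48
M: 6·3 = 18 | 2·7+5·0+4·1 = 18
gcd(6,2,5,4) = 1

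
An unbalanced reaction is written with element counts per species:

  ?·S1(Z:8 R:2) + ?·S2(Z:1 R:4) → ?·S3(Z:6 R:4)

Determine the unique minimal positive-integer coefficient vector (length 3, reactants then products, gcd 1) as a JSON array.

Z: 2·8+2·1 = 18 | 3·6 = 18
R: 2·2+2·4 = 12 | 3·4 = 12
gcd(2,2,3) = 1

Coefficients: [2, 2, 3]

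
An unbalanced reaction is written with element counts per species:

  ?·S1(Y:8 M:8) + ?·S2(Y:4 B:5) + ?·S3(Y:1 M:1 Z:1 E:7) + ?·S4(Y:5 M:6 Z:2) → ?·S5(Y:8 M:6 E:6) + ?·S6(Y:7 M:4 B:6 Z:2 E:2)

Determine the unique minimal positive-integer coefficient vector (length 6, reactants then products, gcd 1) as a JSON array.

Y: 2·8+6·4+4·1+3·5 = 59 | 3·8+5·7 = 59
M: 2·8+6·0+4·1+3·6 = 38 | 3·6+5·4 = 38
B: 2·0+6·5+4·0+3·0 = 30 | 3·0+5·6 = 30
Z: 2·0+6·0+4·1+3·2 = 10 | 3·0+5·2 = 10
E: 2·0+6·0+4·7+3·0 = 28 | 3·6+5·2 = 28
gcd(2,6,4,3,3,5) = 1

Coefficients: [2, 6, 4, 3, 3, 5]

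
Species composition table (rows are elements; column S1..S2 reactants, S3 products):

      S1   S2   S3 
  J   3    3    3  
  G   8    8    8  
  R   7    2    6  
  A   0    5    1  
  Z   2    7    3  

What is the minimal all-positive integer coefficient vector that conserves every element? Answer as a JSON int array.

J: 4·3+1·3 = 15 | 5·3 = 15
G: 4·8+1·8 = 40 | 5·8 = 40
R: 4·7+1·2 = 30 | 5·6 = 30
A: 4·0+1·5 = 5 | 5·1 = 5
Z: 4·2+1·7 = 15 | 5·3 = 15
gcd(4,1,5) = 1

Coefficients: [4, 1, 5]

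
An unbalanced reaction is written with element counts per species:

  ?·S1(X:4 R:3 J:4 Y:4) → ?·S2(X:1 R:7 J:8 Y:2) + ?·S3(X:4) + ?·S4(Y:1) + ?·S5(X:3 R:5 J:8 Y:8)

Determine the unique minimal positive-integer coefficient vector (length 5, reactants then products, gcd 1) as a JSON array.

X: 4·4 = 16 | 1·1+3·4+6·0+1·3 = 16
R: 4·3 = 12 | 1·7+3·0+6·0+1·5 = 12
J: 4·4 = 16 | 1·8+3·0+6·0+1·8 = 16
Y: 4·4 = 16 | 1·2+3·0+6·1+1·8 = 16
gcd(4,1,3,6,1) = 1

Coefficients: [4, 1, 3, 6, 1]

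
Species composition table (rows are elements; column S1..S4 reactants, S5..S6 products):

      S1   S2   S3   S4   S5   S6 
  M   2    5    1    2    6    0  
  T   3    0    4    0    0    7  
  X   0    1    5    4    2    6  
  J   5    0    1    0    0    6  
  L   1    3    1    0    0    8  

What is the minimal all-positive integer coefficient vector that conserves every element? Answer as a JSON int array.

M: 2·2+4·5+2·1+2·2 = 30 | 5·6+2·0 = 30
T: 2·3+4·0+2·4+2·0 = 14 | 5·0+2·7 = 14
X: 2·0+4·1+2·5+2·4 = 22 | 5·2+2·6 = 22
J: 2·5+4·0+2·1+2·0 = 12 | 5·0+2·6 = 12
L: 2·1+4·3+2·1+2·0 = 16 | 5·0+2·8 = 16
gcd(2,4,2,2,5,2) = 1

Coefficients: [2, 4, 2, 2, 5, 2]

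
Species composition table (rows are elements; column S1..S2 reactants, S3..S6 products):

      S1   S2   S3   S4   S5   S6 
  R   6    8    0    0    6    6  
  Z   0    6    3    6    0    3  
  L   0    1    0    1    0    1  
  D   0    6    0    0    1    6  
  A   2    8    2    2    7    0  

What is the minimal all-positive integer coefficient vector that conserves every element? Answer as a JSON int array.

Coefficients: [3, 6, 5, 1, 6, 5]

R: 3·6+6·8 = 66 | 5·0+1·0+6·6+5·6 = 66
Z: 3·0+6·6 = 36 | 5·3+1·6+6·0+5·3 = 36
L: 3·0+6·1 = 6 | 5·0+1·1+6·0+5·1 = 6
D: 3·0+6·6 = 36 | 5·0+1·0+6·1+5·6 = 36
A: 3·2+6·8 = 54 | 5·2+1·2+6·7+5·0 = 54
gcd(3,6,5,1,6,5) = 1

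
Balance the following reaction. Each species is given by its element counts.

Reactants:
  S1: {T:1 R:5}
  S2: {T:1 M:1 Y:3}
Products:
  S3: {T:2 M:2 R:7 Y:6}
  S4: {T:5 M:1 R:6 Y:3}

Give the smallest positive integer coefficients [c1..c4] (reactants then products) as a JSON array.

Coefficients: [4, 5, 2, 1]

T: 4·1+5·1 = 9 | 2·2+1·5 = 9
M: 4·0+5·1 = 5 | 2·2+1·1 = 5
R: 4·5+5·0 = 20 | 2·7+1·6 = 20
Y: 4·0+5·3 = 15 | 2·6+1·3 = 15
gcd(4,5,2,1) = 1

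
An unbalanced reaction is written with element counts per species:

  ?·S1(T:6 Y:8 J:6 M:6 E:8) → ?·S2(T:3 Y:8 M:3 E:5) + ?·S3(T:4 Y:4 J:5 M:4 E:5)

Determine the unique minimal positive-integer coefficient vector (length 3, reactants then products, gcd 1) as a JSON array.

Coefficients: [5, 2, 6]

T: 5·6 = 30 | 2·3+6·4 = 30
Y: 5·8 = 40 | 2·8+6·4 = 40
J: 5·6 = 30 | 2·0+6·5 = 30
M: 5·6 = 30 | 2·3+6·4 = 30
E: 5·8 = 40 | 2·5+6·5 = 40
gcd(5,2,6) = 1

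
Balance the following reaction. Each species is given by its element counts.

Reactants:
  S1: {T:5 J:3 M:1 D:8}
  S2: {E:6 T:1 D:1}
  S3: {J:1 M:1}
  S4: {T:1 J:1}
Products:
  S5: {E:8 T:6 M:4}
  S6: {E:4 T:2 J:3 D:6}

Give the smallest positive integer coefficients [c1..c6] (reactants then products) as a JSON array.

Coefficients: [3, 6, 5, 1, 2, 5]

E: 3·0+6·6+5·0+1·0 = 36 | 2·8+5·4 = 36
T: 3·5+6·1+5·0+1·1 = 22 | 2·6+5·2 = 22
J: 3·3+6·0+5·1+1·1 = 15 | 2·0+5·3 = 15
M: 3·1+6·0+5·1+1·0 = 8 | 2·4+5·0 = 8
D: 3·8+6·1+5·0+1·0 = 30 | 2·0+5·6 = 30
gcd(3,6,5,1,2,5) = 1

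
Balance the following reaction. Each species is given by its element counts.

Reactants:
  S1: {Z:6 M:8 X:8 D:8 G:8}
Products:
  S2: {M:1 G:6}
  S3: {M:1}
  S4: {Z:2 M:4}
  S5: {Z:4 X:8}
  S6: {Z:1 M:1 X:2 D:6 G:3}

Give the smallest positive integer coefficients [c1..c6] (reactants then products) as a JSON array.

Coefficients: [3, 2, 6, 3, 2, 4]

Z: 3·6 = 18 | 2·0+6·0+3·2+2·4+4·1 = 18
M: 3·8 = 24 | 2·1+6·1+3·4+2·0+4·1 = 24
X: 3·8 = 24 | 2·0+6·0+3·0+2·8+4·2 = 24
D: 3·8 = 24 | 2·0+6·0+3·0+2·0+4·6 = 24
G: 3·8 = 24 | 2·6+6·0+3·0+2·0+4·3 = 24
gcd(3,2,6,3,2,4) = 1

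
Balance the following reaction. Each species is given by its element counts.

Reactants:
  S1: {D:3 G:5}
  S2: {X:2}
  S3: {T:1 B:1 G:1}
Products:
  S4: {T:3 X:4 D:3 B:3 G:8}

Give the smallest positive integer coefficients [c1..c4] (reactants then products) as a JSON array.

T: 1·0+2·0+3·1 = 3 | 1·3 = 3
X: 1·0+2·2+3·0 = 4 | 1·4 = 4
D: 1·3+2·0+3·0 = 3 | 1·3 = 3
B: 1·0+2·0+3·1 = 3 | 1·3 = 3
G: 1·5+2·0+3·1 = 8 | 1·8 = 8
gcd(1,2,3,1) = 1

Coefficients: [1, 2, 3, 1]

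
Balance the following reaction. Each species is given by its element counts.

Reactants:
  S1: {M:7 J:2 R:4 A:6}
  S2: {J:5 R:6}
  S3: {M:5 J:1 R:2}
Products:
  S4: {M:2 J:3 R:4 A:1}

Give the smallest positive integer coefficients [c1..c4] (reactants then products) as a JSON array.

Coefficients: [1, 3, 1, 6]

M: 1·7+3·0+1·5 = 12 | 6·2 = 12
J: 1·2+3·5+1·1 = 18 | 6·3 = 18
R: 1·4+3·6+1·2 = 24 | 6·4 = 24
A: 1·6+3·0+1·0 = 6 | 6·1 = 6
gcd(1,3,1,6) = 1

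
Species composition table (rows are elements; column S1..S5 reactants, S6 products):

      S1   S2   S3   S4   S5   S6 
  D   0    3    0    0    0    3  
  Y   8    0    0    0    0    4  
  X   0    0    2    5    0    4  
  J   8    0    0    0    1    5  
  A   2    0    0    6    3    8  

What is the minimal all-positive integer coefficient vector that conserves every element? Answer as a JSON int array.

Coefficients: [3, 6, 2, 4, 6, 6]

D: 3·0+6·3+2·0+4·0+6·0 = 18 | 6·3 = 18
Y: 3·8+6·0+2·0+4·0+6·0 = 24 | 6·4 = 24
X: 3·0+6·0+2·2+4·5+6·0 = 24 | 6·4 = 24
J: 3·8+6·0+2·0+4·0+6·1 = 30 | 6·5 = 30
A: 3·2+6·0+2·0+4·6+6·3 = 48 | 6·8 = 48
gcd(3,6,2,4,6,6) = 1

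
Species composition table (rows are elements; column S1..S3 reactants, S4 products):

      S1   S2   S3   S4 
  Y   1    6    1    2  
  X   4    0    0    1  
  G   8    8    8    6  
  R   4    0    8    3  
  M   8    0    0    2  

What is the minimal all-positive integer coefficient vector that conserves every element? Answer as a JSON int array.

Coefficients: [1, 1, 1, 4]

Y: 1·1+1·6+1·1 = 8 | 4·2 = 8
X: 1·4+1·0+1·0 = 4 | 4·1 = 4
G: 1·8+1·8+1·8 = 24 | 4·6 = 24
R: 1·4+1·0+1·8 = 12 | 4·3 = 12
M: 1·8+1·0+1·0 = 8 | 4·2 = 8
gcd(1,1,1,4) = 1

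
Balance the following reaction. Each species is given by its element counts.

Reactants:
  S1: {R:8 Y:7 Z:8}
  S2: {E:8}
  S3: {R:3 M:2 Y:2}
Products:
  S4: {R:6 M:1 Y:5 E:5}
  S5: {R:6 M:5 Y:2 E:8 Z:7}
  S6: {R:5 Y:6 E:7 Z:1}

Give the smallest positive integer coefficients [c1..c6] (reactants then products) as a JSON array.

R: 2·8+5·0+6·3 = 34 | 2·6+2·6+2·5 = 34
M: 2·0+5·0+6·2 = 12 | 2·1+2·5+2·0 = 12
Y: 2·7+5·0+6·2 = 26 | 2·5+2·2+2·6 = 26
E: 2·0+5·8+6·0 = 40 | 2·5+2·8+2·7 = 40
Z: 2·8+5·0+6·0 = 16 | 2·0+2·7+2·1 = 16
gcd(2,5,6,2,2,2) = 1

Coefficients: [2, 5, 6, 2, 2, 2]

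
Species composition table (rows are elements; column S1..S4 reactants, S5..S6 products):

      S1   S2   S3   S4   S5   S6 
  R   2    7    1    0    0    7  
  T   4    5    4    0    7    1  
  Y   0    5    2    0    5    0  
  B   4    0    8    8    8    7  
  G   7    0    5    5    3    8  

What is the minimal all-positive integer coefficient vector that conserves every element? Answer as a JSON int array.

R: 1·2+3·7+5·1+3·0 = 28 | 5·0+4·7 = 28
T: 1·4+3·5+5·4+3·0 = 39 | 5·7+4·1 = 39
Y: 1·0+3·5+5·2+3·0 = 25 | 5·5+4·0 = 25
B: 1·4+3·0+5·8+3·8 = 68 | 5·8+4·7 = 68
G: 1·7+3·0+5·5+3·5 = 47 | 5·3+4·8 = 47
gcd(1,3,5,3,5,4) = 1

Coefficients: [1, 3, 5, 3, 5, 4]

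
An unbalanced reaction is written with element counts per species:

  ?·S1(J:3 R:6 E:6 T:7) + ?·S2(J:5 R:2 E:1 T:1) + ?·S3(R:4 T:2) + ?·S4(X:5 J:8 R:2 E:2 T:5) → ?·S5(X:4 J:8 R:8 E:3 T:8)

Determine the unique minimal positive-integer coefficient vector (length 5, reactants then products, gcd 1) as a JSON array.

X: 1·0+1·0+6·0+4·5 = 20 | 5·4 = 20
J: 1·3+1·5+6·0+4·8 = 40 | 5·8 = 40
R: 1·6+1·2+6·4+4·2 = 40 | 5·8 = 40
E: 1·6+1·1+6·0+4·2 = 15 | 5·3 = 15
T: 1·7+1·1+6·2+4·5 = 40 | 5·8 = 40
gcd(1,1,6,4,5) = 1

Coefficients: [1, 1, 6, 4, 5]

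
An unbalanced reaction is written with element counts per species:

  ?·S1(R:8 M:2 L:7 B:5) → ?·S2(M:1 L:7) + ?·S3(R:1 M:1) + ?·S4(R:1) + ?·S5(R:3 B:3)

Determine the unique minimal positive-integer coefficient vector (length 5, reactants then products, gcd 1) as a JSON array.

Coefficients: [3, 3, 3, 6, 5]

R: 3·8 = 24 | 3·0+3·1+6·1+5·3 = 24
M: 3·2 = 6 | 3·1+3·1+6·0+5·0 = 6
L: 3·7 = 21 | 3·7+3·0+6·0+5·0 = 21
B: 3·5 = 15 | 3·0+3·0+6·0+5·3 = 15
gcd(3,3,3,6,5) = 1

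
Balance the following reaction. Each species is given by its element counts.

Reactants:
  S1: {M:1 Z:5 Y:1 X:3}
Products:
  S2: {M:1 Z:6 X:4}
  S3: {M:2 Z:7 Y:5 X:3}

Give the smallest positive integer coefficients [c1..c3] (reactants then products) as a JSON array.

M: 5·1 = 5 | 3·1+1·2 = 5
Z: 5·5 = 25 | 3·6+1·7 = 25
Y: 5·1 = 5 | 3·0+1·5 = 5
X: 5·3 = 15 | 3·4+1·3 = 15
gcd(5,3,1) = 1

Coefficients: [5, 3, 1]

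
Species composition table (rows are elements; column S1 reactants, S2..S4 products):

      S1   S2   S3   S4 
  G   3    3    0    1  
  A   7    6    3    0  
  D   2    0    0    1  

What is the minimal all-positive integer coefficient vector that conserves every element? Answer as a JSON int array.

Coefficients: [3, 1, 5, 6]

G: 3·3 = 9 | 1·3+5·0+6·1 = 9
A: 3·7 = 21 | 1·6+5·3+6·0 = 21
D: 3·2 = 6 | 1·0+5·0+6·1 = 6
gcd(3,1,5,6) = 1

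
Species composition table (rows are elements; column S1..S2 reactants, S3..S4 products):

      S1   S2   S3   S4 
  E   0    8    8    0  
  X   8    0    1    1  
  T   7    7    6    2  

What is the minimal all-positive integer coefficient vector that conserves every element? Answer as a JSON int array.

E: 1·0+3·8 = 24 | 3·8+5·0 = 24
X: 1·8+3·0 = 8 | 3·1+5·1 = 8
T: 1·7+3·7 = 28 | 3·6+5·2 = 28
gcd(1,3,3,5) = 1

Coefficients: [1, 3, 3, 5]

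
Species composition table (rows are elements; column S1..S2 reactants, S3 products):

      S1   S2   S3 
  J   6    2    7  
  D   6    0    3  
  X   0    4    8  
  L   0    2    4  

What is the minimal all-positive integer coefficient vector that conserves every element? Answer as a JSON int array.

J: 1·6+4·2 = 14 | 2·7 = 14
D: 1·6+4·0 = 6 | 2·3 = 6
X: 1·0+4·4 = 16 | 2·8 = 16
L: 1·0+4·2 = 8 | 2·4 = 8
gcd(1,4,2) = 1

Coefficients: [1, 4, 2]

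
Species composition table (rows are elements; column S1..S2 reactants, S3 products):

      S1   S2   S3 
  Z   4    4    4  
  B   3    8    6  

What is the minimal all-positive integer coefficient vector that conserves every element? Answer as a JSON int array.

Z: 2·4+3·4 = 20 | 5·4 = 20
B: 2·3+3·8 = 30 | 5·6 = 30
gcd(2,3,5) = 1

Coefficients: [2, 3, 5]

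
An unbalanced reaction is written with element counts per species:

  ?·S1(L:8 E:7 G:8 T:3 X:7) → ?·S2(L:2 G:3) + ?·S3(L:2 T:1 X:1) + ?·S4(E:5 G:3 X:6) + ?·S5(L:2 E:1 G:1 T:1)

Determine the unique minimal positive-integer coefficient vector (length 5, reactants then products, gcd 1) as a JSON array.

L: 1·8 = 8 | 1·2+1·2+1·0+2·2 = 8
E: 1·7 = 7 | 1·0+1·0+1·5+2·1 = 7
G: 1·8 = 8 | 1·3+1·0+1·3+2·1 = 8
T: 1·3 = 3 | 1·0+1·1+1·0+2·1 = 3
X: 1·7 = 7 | 1·0+1·1+1·6+2·0 = 7
gcd(1,1,1,1,2) = 1

Coefficients: [1, 1, 1, 1, 2]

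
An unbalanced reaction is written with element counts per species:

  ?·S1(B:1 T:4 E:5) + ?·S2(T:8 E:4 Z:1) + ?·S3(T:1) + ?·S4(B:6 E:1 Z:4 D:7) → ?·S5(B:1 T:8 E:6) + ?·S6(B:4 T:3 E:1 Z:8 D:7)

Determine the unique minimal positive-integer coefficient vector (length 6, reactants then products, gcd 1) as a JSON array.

B: 4·1+4·0+3·0+1·6 = 10 | 6·1+1·4 = 10
T: 4·4+4·8+3·1+1·0 = 51 | 6·8+1·3 = 51
E: 4·5+4·4+3·0+1·1 = 37 | 6·6+1·1 = 37
Z: 4·0+4·1+3·0+1·4 = 8 | 6·0+1·8 = 8
D: 4·0+4·0+3·0+1·7 = 7 | 6·0+1·7 = 7
gcd(4,4,3,1,6,1) = 1

Coefficients: [4, 4, 3, 1, 6, 1]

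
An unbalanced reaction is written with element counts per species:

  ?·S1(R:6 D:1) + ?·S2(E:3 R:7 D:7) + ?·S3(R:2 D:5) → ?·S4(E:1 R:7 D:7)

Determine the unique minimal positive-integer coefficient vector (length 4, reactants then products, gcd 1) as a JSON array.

E: 3·0+2·3+5·0 = 6 | 6·1 = 6
R: 3·6+2·7+5·2 = 42 | 6·7 = 42
D: 3·1+2·7+5·5 = 42 | 6·7 = 42
gcd(3,2,5,6) = 1

Coefficients: [3, 2, 5, 6]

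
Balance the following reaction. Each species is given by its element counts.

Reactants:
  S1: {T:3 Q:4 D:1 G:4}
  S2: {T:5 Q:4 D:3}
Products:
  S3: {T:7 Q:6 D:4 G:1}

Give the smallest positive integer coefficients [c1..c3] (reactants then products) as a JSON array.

Coefficients: [1, 5, 4]

T: 1·3+5·5 = 28 | 4·7 = 28
Q: 1·4+5·4 = 24 | 4·6 = 24
D: 1·1+5·3 = 16 | 4·4 = 16
G: 1·4+5·0 = 4 | 4·1 = 4
gcd(1,5,4) = 1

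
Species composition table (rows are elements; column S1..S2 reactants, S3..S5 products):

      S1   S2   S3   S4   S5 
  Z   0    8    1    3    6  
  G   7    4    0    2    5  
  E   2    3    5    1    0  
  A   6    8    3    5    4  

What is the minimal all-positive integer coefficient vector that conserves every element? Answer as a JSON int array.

Coefficients: [1, 4, 2, 4, 3]

Z: 1·0+4·8 = 32 | 2·1+4·3+3·6 = 32
G: 1·7+4·4 = 23 | 2·0+4·2+3·5 = 23
E: 1·2+4·3 = 14 | 2·5+4·1+3·0 = 14
A: 1·6+4·8 = 38 | 2·3+4·5+3·4 = 38
gcd(1,4,2,4,3) = 1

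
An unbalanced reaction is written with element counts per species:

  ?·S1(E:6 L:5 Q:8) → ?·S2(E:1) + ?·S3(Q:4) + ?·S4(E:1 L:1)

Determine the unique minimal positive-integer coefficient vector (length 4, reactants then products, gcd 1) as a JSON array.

E: 1·6 = 6 | 1·1+2·0+5·1 = 6
L: 1·5 = 5 | 1·0+2·0+5·1 = 5
Q: 1·8 = 8 | 1·0+2·4+5·0 = 8
gcd(1,1,2,5) = 1

Coefficients: [1, 1, 2, 5]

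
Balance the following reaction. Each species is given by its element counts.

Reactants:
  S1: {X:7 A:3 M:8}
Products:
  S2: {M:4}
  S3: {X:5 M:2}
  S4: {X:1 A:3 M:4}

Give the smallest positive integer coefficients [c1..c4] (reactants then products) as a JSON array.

X: 5·7 = 35 | 2·0+6·5+5·1 = 35
A: 5·3 = 15 | 2·0+6·0+5·3 = 15
M: 5·8 = 40 | 2·4+6·2+5·4 = 40
gcd(5,2,6,5) = 1

Coefficients: [5, 2, 6, 5]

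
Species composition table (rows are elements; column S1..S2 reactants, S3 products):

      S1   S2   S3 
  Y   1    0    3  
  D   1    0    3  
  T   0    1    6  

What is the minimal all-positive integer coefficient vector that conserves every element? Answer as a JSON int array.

Coefficients: [3, 6, 1]

Y: 3·1+6·0 = 3 | 1·3 = 3
D: 3·1+6·0 = 3 | 1·3 = 3
T: 3·0+6·1 = 6 | 1·6 = 6
gcd(3,6,1) = 1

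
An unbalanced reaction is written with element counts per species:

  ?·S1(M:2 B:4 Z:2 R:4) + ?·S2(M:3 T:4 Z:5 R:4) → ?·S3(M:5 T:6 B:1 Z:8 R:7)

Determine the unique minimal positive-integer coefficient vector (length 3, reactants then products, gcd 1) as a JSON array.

Coefficients: [1, 6, 4]

M: 1·2+6·3 = 20 | 4·5 = 20
T: 1·0+6·4 = 24 | 4·6 = 24
B: 1·4+6·0 = 4 | 4·1 = 4
Z: 1·2+6·5 = 32 | 4·8 = 32
R: 1·4+6·4 = 28 | 4·7 = 28
gcd(1,6,4) = 1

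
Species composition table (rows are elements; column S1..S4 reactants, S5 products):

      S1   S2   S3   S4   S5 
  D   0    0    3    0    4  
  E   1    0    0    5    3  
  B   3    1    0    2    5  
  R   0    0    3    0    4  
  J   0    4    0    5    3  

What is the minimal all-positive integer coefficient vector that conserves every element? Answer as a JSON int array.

Coefficients: [4, 1, 4, 1, 3]

D: 4·0+1·0+4·3+1·0 = 12 | 3·4 = 12
E: 4·1+1·0+4·0+1·5 = 9 | 3·3 = 9
B: 4·3+1·1+4·0+1·2 = 15 | 3·5 = 15
R: 4·0+1·0+4·3+1·0 = 12 | 3·4 = 12
J: 4·0+1·4+4·0+1·5 = 9 | 3·3 = 9
gcd(4,1,4,1,3) = 1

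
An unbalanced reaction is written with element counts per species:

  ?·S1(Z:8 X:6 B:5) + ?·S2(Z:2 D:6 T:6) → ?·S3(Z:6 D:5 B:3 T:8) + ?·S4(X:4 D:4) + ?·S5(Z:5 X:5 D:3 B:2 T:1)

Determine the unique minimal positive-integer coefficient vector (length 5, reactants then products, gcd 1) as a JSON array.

Z: 4·8+6·2 = 44 | 4·6+1·0+4·5 = 44
X: 4·6+6·0 = 24 | 4·0+1·4+4·5 = 24
D: 4·0+6·6 = 36 | 4·5+1·4+4·3 = 36
B: 4·5+6·0 = 20 | 4·3+1·0+4·2 = 20
T: 4·0+6·6 = 36 | 4·8+1·0+4·1 = 36
gcd(4,6,4,1,4) = 1

Coefficients: [4, 6, 4, 1, 4]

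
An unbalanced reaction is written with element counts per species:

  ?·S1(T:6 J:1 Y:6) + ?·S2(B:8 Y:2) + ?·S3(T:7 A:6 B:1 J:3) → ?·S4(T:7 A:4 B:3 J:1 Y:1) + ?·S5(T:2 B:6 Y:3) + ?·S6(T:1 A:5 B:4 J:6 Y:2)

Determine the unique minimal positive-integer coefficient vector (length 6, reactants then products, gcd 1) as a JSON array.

T: 2·6+6·0+5·7 = 47 | 5·7+5·2+2·1 = 47
A: 2·0+6·0+5·6 = 30 | 5·4+5·0+2·5 = 30
B: 2·0+6·8+5·1 = 53 | 5·3+5·6+2·4 = 53
J: 2·1+6·0+5·3 = 17 | 5·1+5·0+2·6 = 17
Y: 2·6+6·2+5·0 = 24 | 5·1+5·3+2·2 = 24
gcd(2,6,5,5,5,2) = 1

Coefficients: [2, 6, 5, 5, 5, 2]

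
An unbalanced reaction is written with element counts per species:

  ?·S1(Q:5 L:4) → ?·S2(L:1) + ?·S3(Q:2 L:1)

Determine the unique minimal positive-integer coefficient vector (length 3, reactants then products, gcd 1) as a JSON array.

Coefficients: [2, 3, 5]

Q: 2·5 = 10 | 3·0+5·2 = 10
L: 2·4 = 8 | 3·1+5·1 = 8
gcd(2,3,5) = 1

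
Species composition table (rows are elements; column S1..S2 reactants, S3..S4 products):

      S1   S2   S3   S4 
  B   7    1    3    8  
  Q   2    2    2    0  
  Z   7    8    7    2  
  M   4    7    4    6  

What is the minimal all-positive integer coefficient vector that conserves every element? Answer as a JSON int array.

B: 3·7+2·1 = 23 | 5·3+1·8 = 23
Q: 3·2+2·2 = 10 | 5·2+1·0 = 10
Z: 3·7+2·8 = 37 | 5·7+1·2 = 37
M: 3·4+2·7 = 26 | 5·4+1·6 = 26
gcd(3,2,5,1) = 1

Coefficients: [3, 2, 5, 1]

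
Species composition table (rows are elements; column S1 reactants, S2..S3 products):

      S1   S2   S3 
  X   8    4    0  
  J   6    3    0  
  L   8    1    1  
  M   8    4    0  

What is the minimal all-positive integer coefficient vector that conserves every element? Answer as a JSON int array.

Coefficients: [1, 2, 6]

X: 1·8 = 8 | 2·4+6·0 = 8
J: 1·6 = 6 | 2·3+6·0 = 6
L: 1·8 = 8 | 2·1+6·1 = 8
M: 1·8 = 8 | 2·4+6·0 = 8
gcd(1,2,6) = 1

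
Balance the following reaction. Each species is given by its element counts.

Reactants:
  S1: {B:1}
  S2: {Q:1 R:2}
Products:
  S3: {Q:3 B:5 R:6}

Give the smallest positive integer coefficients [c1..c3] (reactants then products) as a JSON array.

Coefficients: [5, 3, 1]

Q: 5·0+3·1 = 3 | 1·3 = 3
B: 5·1+3·0 = 5 | 1·5 = 5
R: 5·0+3·2 = 6 | 1·6 = 6
gcd(5,3,1) = 1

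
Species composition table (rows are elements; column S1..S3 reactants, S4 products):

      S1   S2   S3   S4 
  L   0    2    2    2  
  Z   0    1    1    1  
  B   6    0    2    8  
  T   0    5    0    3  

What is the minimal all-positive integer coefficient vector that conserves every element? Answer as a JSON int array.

Coefficients: [6, 3, 2, 5]

L: 6·0+3·2+2·2 = 10 | 5·2 = 10
Z: 6·0+3·1+2·1 = 5 | 5·1 = 5
B: 6·6+3·0+2·2 = 40 | 5·8 = 40
T: 6·0+3·5+2·0 = 15 | 5·3 = 15
gcd(6,3,2,5) = 1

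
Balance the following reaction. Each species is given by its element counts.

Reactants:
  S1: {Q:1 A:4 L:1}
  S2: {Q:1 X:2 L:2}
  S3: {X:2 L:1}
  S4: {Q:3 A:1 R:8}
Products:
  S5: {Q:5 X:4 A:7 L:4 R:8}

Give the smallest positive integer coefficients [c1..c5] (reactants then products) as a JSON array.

Q: 3·1+1·1+3·0+2·3 = 10 | 2·5 = 10
X: 3·0+1·2+3·2+2·0 = 8 | 2·4 = 8
A: 3·4+1·0+3·0+2·1 = 14 | 2·7 = 14
L: 3·1+1·2+3·1+2·0 = 8 | 2·4 = 8
R: 3·0+1·0+3·0+2·8 = 16 | 2·8 = 16
gcd(3,1,3,2,2) = 1

Coefficients: [3, 1, 3, 2, 2]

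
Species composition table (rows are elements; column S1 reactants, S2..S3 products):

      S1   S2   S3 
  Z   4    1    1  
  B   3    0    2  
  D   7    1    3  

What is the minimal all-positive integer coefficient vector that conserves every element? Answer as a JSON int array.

Z: 2·4 = 8 | 5·1+3·1 = 8
B: 2·3 = 6 | 5·0+3·2 = 6
D: 2·7 = 14 | 5·1+3·3 = 14
gcd(2,5,3) = 1

Coefficients: [2, 5, 3]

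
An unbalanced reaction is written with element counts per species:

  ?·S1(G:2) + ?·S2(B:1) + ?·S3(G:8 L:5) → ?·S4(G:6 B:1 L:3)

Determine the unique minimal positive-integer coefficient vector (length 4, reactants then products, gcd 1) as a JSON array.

Coefficients: [3, 5, 3, 5]

G: 3·2+5·0+3·8 = 30 | 5·6 = 30
B: 3·0+5·1+3·0 = 5 | 5·1 = 5
L: 3·0+5·0+3·5 = 15 | 5·3 = 15
gcd(3,5,3,5) = 1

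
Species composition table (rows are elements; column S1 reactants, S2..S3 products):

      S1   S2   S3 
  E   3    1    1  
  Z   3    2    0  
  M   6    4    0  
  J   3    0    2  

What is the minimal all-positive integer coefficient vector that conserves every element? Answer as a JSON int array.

Coefficients: [2, 3, 3]

E: 2·3 = 6 | 3·1+3·1 = 6
Z: 2·3 = 6 | 3·2+3·0 = 6
M: 2·6 = 12 | 3·4+3·0 = 12
J: 2·3 = 6 | 3·0+3·2 = 6
gcd(2,3,3) = 1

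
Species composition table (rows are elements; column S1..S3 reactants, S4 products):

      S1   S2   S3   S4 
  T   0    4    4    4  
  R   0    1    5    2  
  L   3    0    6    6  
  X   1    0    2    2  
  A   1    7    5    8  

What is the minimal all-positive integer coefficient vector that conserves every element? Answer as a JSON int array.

Coefficients: [6, 3, 1, 4]

T: 6·0+3·4+1·4 = 16 | 4·4 = 16
R: 6·0+3·1+1·5 = 8 | 4·2 = 8
L: 6·3+3·0+1·6 = 24 | 4·6 = 24
X: 6·1+3·0+1·2 = 8 | 4·2 = 8
A: 6·1+3·7+1·5 = 32 | 4·8 = 32
gcd(6,3,1,4) = 1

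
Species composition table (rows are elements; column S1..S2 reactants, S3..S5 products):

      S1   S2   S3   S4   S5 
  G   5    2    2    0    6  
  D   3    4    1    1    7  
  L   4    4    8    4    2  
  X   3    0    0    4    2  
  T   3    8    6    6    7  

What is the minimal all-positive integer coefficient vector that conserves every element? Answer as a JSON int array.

Coefficients: [4, 5, 3, 1, 4]

G: 4·5+5·2 = 30 | 3·2+1·0+4·6 = 30
D: 4·3+5·4 = 32 | 3·1+1·1+4·7 = 32
L: 4·4+5·4 = 36 | 3·8+1·4+4·2 = 36
X: 4·3+5·0 = 12 | 3·0+1·4+4·2 = 12
T: 4·3+5·8 = 52 | 3·6+1·6+4·7 = 52
gcd(4,5,3,1,4) = 1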